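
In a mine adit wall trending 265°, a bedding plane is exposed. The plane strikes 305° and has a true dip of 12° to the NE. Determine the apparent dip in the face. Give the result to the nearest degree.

8°

The section lies 40° from the strike.
tan(apparent dip) = tan 12° · sin 40° = 0.1366
α = arctan(0.1366) = 7.78°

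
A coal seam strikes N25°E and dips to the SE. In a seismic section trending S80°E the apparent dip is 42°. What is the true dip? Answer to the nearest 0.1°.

β = acute angle between strike N25°E and section S80°E = 75°.
tan δ = tan α / sin β = tan 42° / sin 75° = 0.9004 / 0.9659 = 0.9322
δ = arctan(0.9322) = 42.99°

43.0°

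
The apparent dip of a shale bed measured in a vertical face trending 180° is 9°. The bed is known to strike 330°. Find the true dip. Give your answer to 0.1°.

17.6°

β = acute angle between strike 330° and section 180° = 30°.
tan δ = tan α / sin β = tan 9° / sin 30° = 0.1584 / 0.5000 = 0.3168
true dip = arctan 0.3168 = 17.58°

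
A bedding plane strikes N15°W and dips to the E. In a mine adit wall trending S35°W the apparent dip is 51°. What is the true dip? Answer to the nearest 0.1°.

β = acute angle between strike N15°W and section S35°W = 50°.
tan δ = tan α / sin β = tan 51° / sin 50° = 1.2349 / 0.7660 = 1.6120
true dip = arctan 1.6120 = 58.19°

58.2°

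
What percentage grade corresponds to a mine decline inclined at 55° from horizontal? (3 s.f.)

grade % = 100 × tan 55° = 100 × 1.4281

143%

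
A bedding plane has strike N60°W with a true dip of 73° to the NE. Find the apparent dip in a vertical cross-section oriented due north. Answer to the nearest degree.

The strike is N60°W and the section trends due north; the acute angle between them is β = 60°.
tan α = tan 73° × sin 60° = 3.2709 × 0.8660 = 2.8326
α = arctan(2.8326) = 70.56°

71°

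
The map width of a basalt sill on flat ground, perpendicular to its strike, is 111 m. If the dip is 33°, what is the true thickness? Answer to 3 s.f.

60.5 m

True thickness t = w · sin(dip) = 111 × sin 33°
t = 111 × 0.5446 = 60.455 m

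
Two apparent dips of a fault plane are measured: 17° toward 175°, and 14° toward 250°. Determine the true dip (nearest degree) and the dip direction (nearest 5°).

The two traces are lines in the plane: v₁ = (sin 175°·cos 17°, cos 175°·cos 17°, −sin 17°), v₂ = (sin 250°·cos 14°, cos 250°·cos 14°, −sin 14°).
The plane normal is n = v₁ × v₂ ∝ (-0.133, -0.287, 0.896).
True dip = arccos(n_z / |n|) = arccos(0.9430) = 19.4°.
Dip direction = atan2(-0.133, -0.287) = 205° (azimuth of n's horizontal projection).

true dip 19°, dip direction 205°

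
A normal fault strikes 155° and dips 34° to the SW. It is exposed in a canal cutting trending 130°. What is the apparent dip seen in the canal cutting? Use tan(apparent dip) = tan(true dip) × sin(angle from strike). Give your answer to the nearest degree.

Angle between strike (155°) and section (130°): β = 25°.
tan(apparent dip) = tan 34° · sin 25° = 0.2851
apparent dip = arctan 0.2851 = 15.91°

16°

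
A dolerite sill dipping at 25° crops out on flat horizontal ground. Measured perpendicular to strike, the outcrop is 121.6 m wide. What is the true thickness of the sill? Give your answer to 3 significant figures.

51.4 m

True thickness t = w · sin(dip) = 121.6 × sin 25°
t = 121.6 × 0.4226 = 51.390 m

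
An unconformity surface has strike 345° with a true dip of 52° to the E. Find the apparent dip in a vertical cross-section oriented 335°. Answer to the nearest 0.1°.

The strike is 345° and the section trends 335°; the acute angle between them is β = 10°.
tan α = tan 52° × sin 10° = 1.2799 × 0.1736 = 0.2223
apparent dip = arctan 0.2223 = 12.53°

12.5°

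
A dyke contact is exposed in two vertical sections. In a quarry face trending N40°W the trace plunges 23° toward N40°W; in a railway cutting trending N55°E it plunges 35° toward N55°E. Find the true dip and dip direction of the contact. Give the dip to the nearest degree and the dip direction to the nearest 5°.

true dip 40°, dip direction 020°

Represent each trace as a vector plunging at its apparent dip toward its trend (east-north-up frame): v₁ = (-0.592, 0.705, -0.391), v₂ = (0.671, 0.470, -0.574).
The plane normal is n = v₁ × v₂ ∝ (0.221, 0.602, 0.751).
True dip = arccos(n_z / |n|) = arccos(0.7608) = 40.5°.
Dip direction = azimuth of (n_x, n_y) = atan2(0.221, 0.602) = 20°.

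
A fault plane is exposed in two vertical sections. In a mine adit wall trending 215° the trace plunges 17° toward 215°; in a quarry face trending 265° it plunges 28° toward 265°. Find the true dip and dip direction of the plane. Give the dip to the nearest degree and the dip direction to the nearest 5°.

Represent each trace as a vector plunging at its apparent dip toward its trend (east-north-up frame): v₁ = (-0.549, -0.783, -0.292), v₂ = (-0.880, -0.077, -0.469).
Cross product v₁ × v₂ gives the pole to the plane: n ∝ (-0.345, 0.000, 0.647).
Dip δ = arctan(|n_h|/n_z) = arctan(0.345/0.647) = 28.1°.
Dip direction = atan2(-0.345, 0.000) = 270° (azimuth of n's horizontal projection).

true dip 28°, dip direction 270°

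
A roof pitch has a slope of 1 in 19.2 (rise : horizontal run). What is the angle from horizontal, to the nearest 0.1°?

3.0°

tan θ = 1/19.2 = 0.0521
θ = arctan(0.0521) = 2.98°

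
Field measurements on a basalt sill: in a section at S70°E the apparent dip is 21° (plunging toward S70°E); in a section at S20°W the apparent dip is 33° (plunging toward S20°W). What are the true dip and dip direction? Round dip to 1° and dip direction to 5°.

The two traces are lines in the plane: v₁ = (sin 110°·cos 21°, cos 110°·cos 21°, −sin 21°), v₂ = (sin 200°·cos 33°, cos 200°·cos 33°, −sin 33°).
n = v₁ × v₂ = (0.109, -0.581, 0.783) (taken with n_z > 0).
tan δ = √(n_x²+n_y²)/n_z = 0.591/0.783, so δ = 37.0°.
Dip direction = azimuth of (n_x, n_y) = atan2(0.109, -0.581) = 169°.

true dip 37°, dip direction 170°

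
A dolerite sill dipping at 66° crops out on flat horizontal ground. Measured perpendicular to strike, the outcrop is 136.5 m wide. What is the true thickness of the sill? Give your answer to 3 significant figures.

125 m

True thickness t = w · sin(dip) = 136.5 × sin 66°
t = 136.5 × 0.9135 = 124.699 m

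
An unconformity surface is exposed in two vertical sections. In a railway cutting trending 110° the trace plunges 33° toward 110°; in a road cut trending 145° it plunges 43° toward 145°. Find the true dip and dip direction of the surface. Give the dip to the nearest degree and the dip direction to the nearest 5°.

The two traces are lines in the plane: v₁ = (sin 110°·cos 33°, cos 110°·cos 33°, −sin 33°), v₂ = (sin 145°·cos 43°, cos 145°·cos 43°, −sin 43°).
n = v₁ × v₂ = (0.131, -0.309, 0.352) (taken with n_z > 0).
tan δ = √(n_x²+n_y²)/n_z = 0.335/0.352, so δ = 43.6°.
Dip direction = atan2(0.131, -0.309) = 157° (azimuth of n's horizontal projection).

true dip 44°, dip direction 155°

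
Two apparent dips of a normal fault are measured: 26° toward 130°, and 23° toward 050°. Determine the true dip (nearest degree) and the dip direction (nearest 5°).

Each apparent-dip line lies in the plane. As unit vectors (x east, y north, z up), v₁ plunges 26°→130° and v₂ plunges 23°→050°.
Cross product v₁ × v₂ gives the pole to the plane: n ∝ (0.485, -0.040, 0.815).
tan δ = √(n_x²+n_y²)/n_z = 0.487/0.815, so δ = 30.9°.
Dip direction = azimuth of (n_x, n_y) = atan2(0.485, -0.040) = 95°.

true dip 31°, dip direction 095°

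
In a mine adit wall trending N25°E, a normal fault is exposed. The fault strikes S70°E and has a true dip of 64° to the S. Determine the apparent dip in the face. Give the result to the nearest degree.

64°

Angle between strike (S70°E) and section (N25°E): β = 85°.
tan α = tan 64° × sin 85° = 2.0503 × 0.9962 = 2.0425
apparent dip = arctan 2.0425 = 63.91°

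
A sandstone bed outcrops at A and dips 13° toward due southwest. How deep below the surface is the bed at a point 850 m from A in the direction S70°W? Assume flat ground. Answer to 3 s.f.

178 m

The hole lies 25° from the dip direction, so the down-dip offset is 850 × cos 25° = 770.36 m.
Depth = down-dip offset × tan(dip) = 770.36 × tan 13° = 770.36 × 0.2309
Depth = 177.85 m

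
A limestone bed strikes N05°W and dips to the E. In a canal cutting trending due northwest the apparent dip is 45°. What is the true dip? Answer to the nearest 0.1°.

57.3°

β = acute angle between strike N05°W and section due northwest = 40°.
tan δ = tan α / sin β = tan 45° / sin 40° = 1.0000 / 0.6428 = 1.5557
δ = arctan(1.5557) = 57.27°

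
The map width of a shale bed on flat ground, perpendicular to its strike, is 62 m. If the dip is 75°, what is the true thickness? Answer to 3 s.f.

True thickness t = w · sin(dip) = 62 × sin 75°
t = 62 × 0.9659 = 59.887 m

59.9 m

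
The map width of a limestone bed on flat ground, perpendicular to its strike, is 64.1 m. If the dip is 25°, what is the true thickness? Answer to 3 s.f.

True thickness t = w · sin(dip) = 64.1 × sin 25°
t = 64.1 × 0.4226 = 27.090 m

27.1 m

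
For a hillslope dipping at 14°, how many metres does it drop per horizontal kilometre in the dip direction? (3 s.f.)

249 m

drop per km = 1000 × tan 14° = 1000 × 0.2493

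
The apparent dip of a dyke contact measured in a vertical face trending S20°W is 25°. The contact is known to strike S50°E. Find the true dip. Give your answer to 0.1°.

26.4°

The section is 70° from the strike.
tan δ = tan α / sin β = tan 25° / sin 70° = 0.4663 / 0.9397 = 0.4962
δ = arctan(0.4962) = 26.39°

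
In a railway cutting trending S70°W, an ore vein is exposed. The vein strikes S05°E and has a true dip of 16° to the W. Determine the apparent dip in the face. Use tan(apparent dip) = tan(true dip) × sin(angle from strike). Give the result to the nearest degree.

The strike is S05°E and the section trends S70°W; the acute angle between them is β = 75°.
tan α = tan 16° × sin 75° = 0.2867 × 0.9659 = 0.2770
α = arctan(0.2770) = 15.48°

15°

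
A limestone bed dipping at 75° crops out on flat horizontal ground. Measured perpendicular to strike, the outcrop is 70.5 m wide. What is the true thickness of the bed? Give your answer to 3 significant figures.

68.1 m

True thickness t = w · sin(dip) = 70.5 × sin 75°
t = 70.5 × 0.9659 = 68.098 m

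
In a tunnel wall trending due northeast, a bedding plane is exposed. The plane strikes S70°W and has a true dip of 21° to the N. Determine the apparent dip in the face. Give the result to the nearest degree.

Angle between strike (S70°W) and section (due northeast): β = 25°.
tan(apparent dip) = tan 21° · sin 25° = 0.1622
α = arctan(0.1622) = 9.21°

9°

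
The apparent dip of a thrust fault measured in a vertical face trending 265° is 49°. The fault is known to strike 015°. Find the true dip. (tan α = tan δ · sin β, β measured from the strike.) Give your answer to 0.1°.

β = acute angle between strike 015° and section 265° = 70°.
tan(true dip) = tan 49° / sin 70° = 1.2242
true dip = arctan 1.2242 = 50.76°

50.8°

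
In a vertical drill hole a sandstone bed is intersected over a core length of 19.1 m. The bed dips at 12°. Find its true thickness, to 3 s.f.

18.7 m

True thickness t = h · cos(dip) = 19.1 × cos 12°
t = 19.1 × 0.9781 = 18.683 m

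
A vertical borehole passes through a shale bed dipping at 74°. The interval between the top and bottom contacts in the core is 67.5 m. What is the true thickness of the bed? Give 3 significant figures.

18.6 m

True thickness t = h · cos(dip) = 67.5 × cos 74°
t = 67.5 × 0.2756 = 18.606 m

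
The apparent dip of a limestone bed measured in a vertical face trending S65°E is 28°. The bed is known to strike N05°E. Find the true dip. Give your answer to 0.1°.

The section is 70° from the strike.
tan(true dip) = tan 28° / sin 70° = 0.5658
δ = arctan(0.5658) = 29.50°

29.5°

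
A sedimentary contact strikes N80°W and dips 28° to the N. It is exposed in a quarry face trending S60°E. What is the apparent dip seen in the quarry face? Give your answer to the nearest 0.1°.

The strike is N80°W and the section trends S60°E; the acute angle between them is β = 20°.
tan(apparent dip) = tan 28° · sin 20° = 0.1819
α = arctan(0.1819) = 10.31°

10.3°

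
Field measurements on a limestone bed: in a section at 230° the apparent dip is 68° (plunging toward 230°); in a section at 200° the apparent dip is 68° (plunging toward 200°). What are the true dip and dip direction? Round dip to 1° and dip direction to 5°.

true dip 69°, dip direction 215°

Each apparent-dip line lies in the plane. As unit vectors (x east, y north, z up), v₁ plunges 68°→230° and v₂ plunges 68°→200°.
The plane normal is n = v₁ × v₂ ∝ (-0.103, -0.147, 0.070).
tan δ = √(n_x²+n_y²)/n_z = 0.180/0.070, so δ = 68.7°.
The horizontal component of n points toward azimuth atan2(n_x, n_y) = 215°, the dip direction.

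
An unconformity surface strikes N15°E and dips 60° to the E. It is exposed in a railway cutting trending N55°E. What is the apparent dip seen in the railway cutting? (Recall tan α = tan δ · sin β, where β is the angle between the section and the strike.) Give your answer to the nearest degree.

The section lies 40° from the strike.
tan(apparent dip) = tan 60° · sin 40° = 1.1133
α = arctan(1.1133) = 48.07°

48°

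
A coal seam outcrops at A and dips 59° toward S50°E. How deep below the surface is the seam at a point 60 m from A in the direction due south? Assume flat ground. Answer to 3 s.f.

The hole lies 50° from the dip direction, so the down-dip offset is 60 × cos 50° = 38.57 m.
Depth = down-dip offset × tan(dip) = 38.57 × tan 59° = 38.57 × 1.6643
Depth = 64.19 m

64.2 m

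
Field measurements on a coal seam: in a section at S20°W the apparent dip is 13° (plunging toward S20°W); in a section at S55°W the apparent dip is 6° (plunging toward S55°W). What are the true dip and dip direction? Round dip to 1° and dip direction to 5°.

true dip 15°, dip direction 170°

Each apparent-dip line lies in the plane. As unit vectors (x east, y north, z up), v₁ plunges 13°→S20°W and v₂ plunges 6°→S55°W.
n = v₁ × v₂ = (0.033, -0.148, 0.556) (taken with n_z > 0).
True dip = arccos(n_z / |n|) = arccos(0.9646) = 15.3°.
The horizontal component of n points toward azimuth atan2(n_x, n_y) = 168°, the dip direction.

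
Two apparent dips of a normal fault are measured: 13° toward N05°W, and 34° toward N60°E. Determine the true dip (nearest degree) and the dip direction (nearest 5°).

The two traces are lines in the plane: v₁ = (sin 355°·cos 13°, cos 355°·cos 13°, −sin 13°), v₂ = (sin 60°·cos 34°, cos 60°·cos 34°, −sin 34°).
n = v₁ × v₂ = (0.450, 0.209, 0.732) (taken with n_z > 0).
True dip = arccos(n_z / |n|) = arccos(0.8280) = 34.1°.
Dip direction = atan2(0.450, 0.209) = 65° (azimuth of n's horizontal projection).

true dip 34°, dip direction 065°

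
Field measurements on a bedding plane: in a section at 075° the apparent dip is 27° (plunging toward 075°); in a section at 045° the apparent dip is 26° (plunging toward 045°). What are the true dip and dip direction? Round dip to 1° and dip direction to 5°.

The two traces are lines in the plane: v₁ = (sin 75°·cos 27°, cos 75°·cos 27°, −sin 27°), v₂ = (sin 45°·cos 26°, cos 45°·cos 26°, −sin 26°).
Cross product v₁ × v₂ gives the pole to the plane: n ∝ (0.187, 0.089, 0.400).
Dip δ = arctan(|n_h|/n_z) = arctan(0.207/0.400) = 27.4°.
Dip direction = azimuth of (n_x, n_y) = atan2(0.187, 0.089) = 65°.

true dip 27°, dip direction 065°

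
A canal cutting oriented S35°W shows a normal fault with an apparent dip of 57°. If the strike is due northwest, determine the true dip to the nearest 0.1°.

The section is 80° from the strike.
tan(true dip) = tan 57° / sin 80° = 1.5636
δ = arctan(1.5636) = 57.40°

57.4°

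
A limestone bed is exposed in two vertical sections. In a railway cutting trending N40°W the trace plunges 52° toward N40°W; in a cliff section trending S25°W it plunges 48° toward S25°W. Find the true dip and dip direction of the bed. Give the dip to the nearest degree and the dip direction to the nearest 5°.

The two traces are lines in the plane: v₁ = (sin 320°·cos 52°, cos 320°·cos 52°, −sin 52°), v₂ = (sin 205°·cos 48°, cos 205°·cos 48°, −sin 48°).
Cross product v₁ × v₂ gives the pole to the plane: n ∝ (-0.828, -0.071, 0.373).
tan δ = √(n_x²+n_y²)/n_z = 0.831/0.373, so δ = 65.8°.
Dip direction = azimuth of (n_x, n_y) = atan2(-0.828, -0.071) = 265°.

true dip 66°, dip direction 265°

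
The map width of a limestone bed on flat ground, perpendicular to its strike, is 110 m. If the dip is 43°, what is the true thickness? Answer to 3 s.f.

75.0 m

True thickness t = w · sin(dip) = 110 × sin 43°
t = 110 × 0.6820 = 75.020 m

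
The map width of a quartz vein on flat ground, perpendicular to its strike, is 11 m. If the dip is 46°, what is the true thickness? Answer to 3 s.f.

7.91 m

True thickness t = w · sin(dip) = 11 × sin 46°
t = 11 × 0.7193 = 7.913 m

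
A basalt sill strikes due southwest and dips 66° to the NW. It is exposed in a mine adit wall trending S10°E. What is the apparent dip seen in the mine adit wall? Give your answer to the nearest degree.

61°

The section lies 55° from the strike.
tan α = tan 66° × sin 55° = 2.2460 × 0.8192 = 1.8398
α = arctan(1.8398) = 61.47°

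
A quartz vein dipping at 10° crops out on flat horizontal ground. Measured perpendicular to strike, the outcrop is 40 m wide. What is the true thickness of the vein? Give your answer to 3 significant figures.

6.95 m

True thickness t = w · sin(dip) = 40 × sin 10°
t = 40 × 0.1736 = 6.946 m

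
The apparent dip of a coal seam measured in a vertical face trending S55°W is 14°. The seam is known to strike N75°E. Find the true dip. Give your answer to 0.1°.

β = acute angle between strike N75°E and section S55°W = 20°.
tan δ = tan α / sin β = tan 14° / sin 20° = 0.2493 / 0.3420 = 0.7290
δ = arctan(0.7290) = 36.09°

36.1°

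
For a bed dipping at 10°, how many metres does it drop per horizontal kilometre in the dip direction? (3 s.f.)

176 m

drop per km = 1000 × tan 10° = 1000 × 0.1763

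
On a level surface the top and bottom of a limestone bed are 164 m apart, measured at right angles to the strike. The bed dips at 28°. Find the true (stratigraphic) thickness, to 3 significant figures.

77.0 m

True thickness t = w · sin(dip) = 164 × sin 28°
t = 164 × 0.4695 = 76.993 m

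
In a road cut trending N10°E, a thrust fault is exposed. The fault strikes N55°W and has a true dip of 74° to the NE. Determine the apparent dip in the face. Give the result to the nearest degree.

The section lies 65° from the strike.
tan(apparent dip) = tan 74° · sin 65° = 3.1607
α = arctan(3.1607) = 72.44°

72°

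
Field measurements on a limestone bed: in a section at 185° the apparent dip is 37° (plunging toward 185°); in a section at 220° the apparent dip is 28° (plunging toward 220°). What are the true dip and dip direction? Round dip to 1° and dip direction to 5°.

Represent each trace as a vector plunging at its apparent dip toward its trend (east-north-up frame): v₁ = (-0.070, -0.796, -0.602), v₂ = (-0.568, -0.676, -0.469).
The plane normal is n = v₁ × v₂ ∝ (0.034, -0.309, 0.404).
tan δ = √(n_x²+n_y²)/n_z = 0.311/0.404, so δ = 37.5°.
Dip direction = atan2(0.034, -0.309) = 174° (azimuth of n's horizontal projection).

true dip 38°, dip direction 175°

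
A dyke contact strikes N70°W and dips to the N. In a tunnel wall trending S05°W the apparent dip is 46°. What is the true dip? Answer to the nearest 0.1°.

47.0°

β = acute angle between strike N70°W and section S05°W = 75°.
tan(true dip) = tan 46° / sin 75° = 1.0721
δ = arctan(1.0721) = 46.99°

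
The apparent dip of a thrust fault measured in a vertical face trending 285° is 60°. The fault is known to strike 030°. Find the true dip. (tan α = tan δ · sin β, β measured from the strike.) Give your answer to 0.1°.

β = acute angle between strike 030° and section 285° = 75°.
tan δ = tan α / sin β = tan 60° / sin 75° = 1.7321 / 0.9659 = 1.7932
δ = arctan(1.7932) = 60.85°

60.9°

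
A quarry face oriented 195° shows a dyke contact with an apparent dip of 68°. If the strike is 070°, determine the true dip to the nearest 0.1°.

71.7°

The section is 55° from the strike.
tan(true dip) = tan 68° / sin 55° = 3.0215
true dip = arctan 3.0215 = 71.69°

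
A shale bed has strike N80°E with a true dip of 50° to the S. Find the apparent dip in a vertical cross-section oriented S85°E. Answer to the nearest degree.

17°

Angle between strike (N80°E) and section (S85°E): β = 15°.
tan(apparent dip) = tan 50° · sin 15° = 0.3084
α = arctan(0.3084) = 17.14°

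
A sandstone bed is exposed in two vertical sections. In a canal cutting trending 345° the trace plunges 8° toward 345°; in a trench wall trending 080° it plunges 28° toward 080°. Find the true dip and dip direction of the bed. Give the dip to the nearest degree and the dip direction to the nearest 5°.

true dip 29°, dip direction 060°

Represent each trace as a vector plunging at its apparent dip toward its trend (east-north-up frame): v₁ = (-0.256, 0.957, -0.139), v₂ = (0.870, 0.153, -0.469).
n = v₁ × v₂ = (0.428, 0.241, 0.871) (taken with n_z > 0).
Dip δ = arctan(|n_h|/n_z) = arctan(0.491/0.871) = 29.4°.
Dip direction = atan2(0.428, 0.241) = 61° (azimuth of n's horizontal projection).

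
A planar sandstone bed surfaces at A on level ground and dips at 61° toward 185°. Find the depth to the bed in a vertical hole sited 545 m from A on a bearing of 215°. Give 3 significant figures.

The hole lies 30° from the dip direction, so the down-dip offset is 545 × cos 30° = 471.98 m.
Depth = down-dip offset × tan(dip) = 471.98 × tan 61° = 471.98 × 1.8040
Depth = 851.48 m

851 m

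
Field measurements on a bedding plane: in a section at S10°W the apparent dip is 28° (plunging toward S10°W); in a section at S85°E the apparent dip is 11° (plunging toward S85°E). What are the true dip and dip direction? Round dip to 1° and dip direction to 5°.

Each apparent-dip line lies in the plane. As unit vectors (x east, y north, z up), v₁ plunges 28°→S10°W and v₂ plunges 11°→S85°E.
The plane normal is n = v₁ × v₂ ∝ (0.126, -0.488, 0.863).
tan δ = √(n_x²+n_y²)/n_z = 0.504/0.863, so δ = 30.3°.
Dip direction = azimuth of (n_x, n_y) = atan2(0.126, -0.488) = 166°.

true dip 30°, dip direction 165°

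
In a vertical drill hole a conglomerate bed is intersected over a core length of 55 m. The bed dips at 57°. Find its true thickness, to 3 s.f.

30.0 m

True thickness t = h · cos(dip) = 55 × cos 57°
t = 55 × 0.5446 = 29.955 m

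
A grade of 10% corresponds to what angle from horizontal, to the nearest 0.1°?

tan θ = 10/100 = 0.1000
θ = arctan(0.1000) = 5.71°

5.7°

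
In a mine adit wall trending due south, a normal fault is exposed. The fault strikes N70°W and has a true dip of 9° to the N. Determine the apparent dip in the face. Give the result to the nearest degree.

8°

Angle between strike (N70°W) and section (due south): β = 70°.
tan α = tan 9° × sin 70° = 0.1584 × 0.9397 = 0.1488
α = arctan(0.1488) = 8.47°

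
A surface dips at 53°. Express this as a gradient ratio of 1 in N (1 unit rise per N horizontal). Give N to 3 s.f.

1 : N means tan θ = 1/N, so N = 1/tan 53° = 1/1.3270

1 in 0.754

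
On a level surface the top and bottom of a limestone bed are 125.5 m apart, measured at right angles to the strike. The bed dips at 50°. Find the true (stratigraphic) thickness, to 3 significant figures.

True thickness t = w · sin(dip) = 125.5 × sin 50°
t = 125.5 × 0.7660 = 96.139 m

96.1 m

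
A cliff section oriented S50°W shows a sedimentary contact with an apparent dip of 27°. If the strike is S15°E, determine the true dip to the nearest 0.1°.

29.3°

β = acute angle between strike S15°E and section S50°W = 65°.
tan(true dip) = tan 27° / sin 65° = 0.5622
δ = arctan(0.5622) = 29.34°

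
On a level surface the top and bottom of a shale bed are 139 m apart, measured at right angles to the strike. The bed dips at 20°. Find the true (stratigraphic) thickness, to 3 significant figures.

47.5 m

True thickness t = w · sin(dip) = 139 × sin 20°
t = 139 × 0.3420 = 47.541 m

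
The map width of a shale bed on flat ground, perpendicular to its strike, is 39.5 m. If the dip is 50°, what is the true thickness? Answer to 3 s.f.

30.3 m

True thickness t = w · sin(dip) = 39.5 × sin 50°
t = 39.5 × 0.7660 = 30.259 m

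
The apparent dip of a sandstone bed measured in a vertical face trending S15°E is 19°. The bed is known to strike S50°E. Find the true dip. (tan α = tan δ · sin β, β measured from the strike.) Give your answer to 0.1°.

The section is 35° from the strike.
tan(true dip) = tan 19° / sin 35° = 0.6003
δ = arctan(0.6003) = 30.98°

31.0°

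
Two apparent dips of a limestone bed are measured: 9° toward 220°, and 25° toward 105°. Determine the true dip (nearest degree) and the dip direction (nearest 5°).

The two traces are lines in the plane: v₁ = (sin 220°·cos 9°, cos 220°·cos 9°, −sin 9°), v₂ = (sin 105°·cos 25°, cos 105°·cos 25°, −sin 25°).
n = v₁ × v₂ = (0.283, -0.405, 0.811) (taken with n_z > 0).
True dip = arccos(n_z / |n|) = arccos(0.8540) = 31.4°.
The horizontal component of n points toward azimuth atan2(n_x, n_y) = 145°, the dip direction.

true dip 31°, dip direction 145°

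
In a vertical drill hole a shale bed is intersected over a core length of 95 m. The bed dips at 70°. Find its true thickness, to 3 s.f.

True thickness t = h · cos(dip) = 95 × cos 70°
t = 95 × 0.3420 = 32.492 m

32.5 m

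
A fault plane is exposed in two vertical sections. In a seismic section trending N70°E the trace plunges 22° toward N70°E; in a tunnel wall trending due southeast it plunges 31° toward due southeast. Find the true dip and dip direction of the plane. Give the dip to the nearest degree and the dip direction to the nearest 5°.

The two traces are lines in the plane: v₁ = (sin 70°·cos 22°, cos 70°·cos 22°, −sin 22°), v₂ = (sin 135°·cos 31°, cos 135°·cos 31°, −sin 31°).
Cross product v₁ × v₂ gives the pole to the plane: n ∝ (0.390, -0.222, 0.720).
tan δ = √(n_x²+n_y²)/n_z = 0.449/0.720, so δ = 31.9°.
The horizontal component of n points toward azimuth atan2(n_x, n_y) = 120°, the dip direction.

true dip 32°, dip direction 120°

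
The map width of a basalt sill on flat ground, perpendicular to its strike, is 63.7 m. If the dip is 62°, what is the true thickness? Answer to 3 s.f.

56.2 m

True thickness t = w · sin(dip) = 63.7 × sin 62°
t = 63.7 × 0.8829 = 56.244 m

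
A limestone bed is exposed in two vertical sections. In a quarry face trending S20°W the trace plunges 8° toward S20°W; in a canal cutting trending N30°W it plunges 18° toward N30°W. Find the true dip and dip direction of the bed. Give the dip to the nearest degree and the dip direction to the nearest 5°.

true dip 29°, dip direction 275°

Each apparent-dip line lies in the plane. As unit vectors (x east, y north, z up), v₁ plunges 8°→S20°W and v₂ plunges 18°→N30°W.
Cross product v₁ × v₂ gives the pole to the plane: n ∝ (-0.402, 0.038, 0.721).
True dip = arccos(n_z / |n|) = arccos(0.8725) = 29.2°.
The horizontal component of n points toward azimuth atan2(n_x, n_y) = 275°, the dip direction.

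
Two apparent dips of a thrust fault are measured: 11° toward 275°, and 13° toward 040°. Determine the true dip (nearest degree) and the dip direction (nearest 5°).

true dip 25°, dip direction 340°

The two traces are lines in the plane: v₁ = (sin 275°·cos 11°, cos 275°·cos 11°, −sin 11°), v₂ = (sin 40°·cos 13°, cos 40°·cos 13°, −sin 13°).
The plane normal is n = v₁ × v₂ ∝ (-0.123, 0.339, 0.783).
True dip = arccos(n_z / |n|) = arccos(0.9082) = 24.7°.
The horizontal component of n points toward azimuth atan2(n_x, n_y) = 340°, the dip direction.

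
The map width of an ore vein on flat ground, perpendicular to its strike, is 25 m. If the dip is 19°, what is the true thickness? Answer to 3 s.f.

True thickness t = w · sin(dip) = 25 × sin 19°
t = 25 × 0.3256 = 8.139 m

8.14 m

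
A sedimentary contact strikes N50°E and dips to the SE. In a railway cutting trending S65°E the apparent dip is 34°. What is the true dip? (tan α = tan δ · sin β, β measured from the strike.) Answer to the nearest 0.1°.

36.7°

β = acute angle between strike N50°E and section S65°E = 65°.
tan(true dip) = tan 34° / sin 65° = 0.7442
true dip = arctan 0.7442 = 36.66°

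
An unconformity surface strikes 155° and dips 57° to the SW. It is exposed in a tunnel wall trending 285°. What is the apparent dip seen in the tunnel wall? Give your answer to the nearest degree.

50°

Angle between strike (155°) and section (285°): β = 50°.
tan α = tan 57° × sin 50° = 1.5399 × 0.7660 = 1.1796
α = arctan(1.1796) = 49.71°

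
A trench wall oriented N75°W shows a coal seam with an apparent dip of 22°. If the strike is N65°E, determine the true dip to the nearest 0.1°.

The section is 40° from the strike.
tan(true dip) = tan 22° / sin 40° = 0.6286
δ = arctan(0.6286) = 32.15°

32.2°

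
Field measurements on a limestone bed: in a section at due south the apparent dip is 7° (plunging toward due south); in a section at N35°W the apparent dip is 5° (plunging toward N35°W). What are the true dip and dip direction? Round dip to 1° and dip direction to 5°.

Represent each trace as a vector plunging at its apparent dip toward its trend (east-north-up frame): v₁ = (0.000, -0.993, -0.122), v₂ = (-0.571, 0.816, -0.087).
n = v₁ × v₂ = (-0.186, -0.070, 0.567) (taken with n_z > 0).
Dip δ = arctan(|n_h|/n_z) = arctan(0.199/0.567) = 19.3°.
Dip direction = atan2(-0.186, -0.070) = 249° (azimuth of n's horizontal projection).

true dip 19°, dip direction 250°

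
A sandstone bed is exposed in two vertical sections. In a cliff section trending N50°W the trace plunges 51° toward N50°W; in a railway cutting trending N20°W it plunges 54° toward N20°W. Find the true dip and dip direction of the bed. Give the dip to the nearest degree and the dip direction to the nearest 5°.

Each apparent-dip line lies in the plane. As unit vectors (x east, y north, z up), v₁ plunges 51°→N50°W and v₂ plunges 54°→N20°W.
n = v₁ × v₂ = (-0.102, 0.234, 0.185) (taken with n_z > 0).
True dip = arccos(n_z / |n|) = arccos(0.5870) = 54.1°.
Dip direction = atan2(-0.102, 0.234) = 336° (azimuth of n's horizontal projection).

true dip 54°, dip direction 335°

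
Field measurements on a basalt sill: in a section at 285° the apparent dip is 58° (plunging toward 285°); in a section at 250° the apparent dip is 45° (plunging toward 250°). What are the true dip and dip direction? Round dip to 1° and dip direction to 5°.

Each apparent-dip line lies in the plane. As unit vectors (x east, y north, z up), v₁ plunges 58°→285° and v₂ plunges 45°→250°.
Cross product v₁ × v₂ gives the pole to the plane: n ∝ (-0.302, 0.202, 0.215).
tan δ = √(n_x²+n_y²)/n_z = 0.363/0.215, so δ = 59.4°.
Dip direction = atan2(-0.302, 0.202) = 304° (azimuth of n's horizontal projection).

true dip 59°, dip direction 305°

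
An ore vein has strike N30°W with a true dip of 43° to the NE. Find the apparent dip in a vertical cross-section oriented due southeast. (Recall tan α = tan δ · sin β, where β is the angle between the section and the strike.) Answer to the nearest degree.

The strike is N30°W and the section trends due southeast; the acute angle between them is β = 15°.
tan(apparent dip) = tan 43° · sin 15° = 0.2414
apparent dip = arctan 0.2414 = 13.57°

14°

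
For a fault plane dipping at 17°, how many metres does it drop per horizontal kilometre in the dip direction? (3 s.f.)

drop per km = 1000 × tan 17° = 1000 × 0.3057

306 m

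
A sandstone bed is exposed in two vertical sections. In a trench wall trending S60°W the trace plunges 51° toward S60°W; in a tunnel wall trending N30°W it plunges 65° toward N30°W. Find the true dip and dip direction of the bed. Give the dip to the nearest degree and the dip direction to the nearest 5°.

Represent each trace as a vector plunging at its apparent dip toward its trend (east-north-up frame): v₁ = (-0.545, -0.315, -0.777), v₂ = (-0.211, 0.366, -0.906).
n = v₁ × v₂ = (-0.570, 0.330, 0.266) (taken with n_z > 0).
Dip δ = arctan(|n_h|/n_z) = arctan(0.658/0.266) = 68.0°.
The horizontal component of n points toward azimuth atan2(n_x, n_y) = 300°, the dip direction.

true dip 68°, dip direction 300°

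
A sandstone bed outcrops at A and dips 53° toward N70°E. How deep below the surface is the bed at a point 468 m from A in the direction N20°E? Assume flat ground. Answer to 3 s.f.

399 m

The hole lies 50° from the dip direction, so the down-dip offset is 468 × cos 50° = 300.82 m.
Depth = down-dip offset × tan(dip) = 300.82 × tan 53° = 300.82 × 1.3270
Depth = 399.21 m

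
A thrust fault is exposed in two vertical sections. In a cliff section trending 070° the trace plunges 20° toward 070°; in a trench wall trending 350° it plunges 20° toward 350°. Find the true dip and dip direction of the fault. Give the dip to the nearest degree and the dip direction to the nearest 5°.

The two traces are lines in the plane: v₁ = (sin 70°·cos 20°, cos 70°·cos 20°, −sin 20°), v₂ = (sin 350°·cos 20°, cos 350°·cos 20°, −sin 20°).
n = v₁ × v₂ = (0.207, 0.358, 0.870) (taken with n_z > 0).
tan δ = √(n_x²+n_y²)/n_z = 0.413/0.870, so δ = 25.4°.
The horizontal component of n points toward azimuth atan2(n_x, n_y) = 30°, the dip direction.

true dip 25°, dip direction 030°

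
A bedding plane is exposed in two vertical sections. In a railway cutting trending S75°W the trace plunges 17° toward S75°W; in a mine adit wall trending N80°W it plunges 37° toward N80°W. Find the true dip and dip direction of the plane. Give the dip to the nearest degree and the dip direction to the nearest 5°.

Each apparent-dip line lies in the plane. As unit vectors (x east, y north, z up), v₁ plunges 17°→S75°W and v₂ plunges 37°→N80°W.
The plane normal is n = v₁ × v₂ ∝ (-0.190, 0.326, 0.323).
tan δ = √(n_x²+n_y²)/n_z = 0.377/0.323, so δ = 49.4°.
Dip direction = atan2(-0.190, 0.326) = 330° (azimuth of n's horizontal projection).

true dip 49°, dip direction 330°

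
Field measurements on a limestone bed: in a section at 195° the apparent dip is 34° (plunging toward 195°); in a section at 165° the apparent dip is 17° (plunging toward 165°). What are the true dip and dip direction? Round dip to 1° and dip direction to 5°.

true dip 41°, dip direction 235°

Represent each trace as a vector plunging at its apparent dip toward its trend (east-north-up frame): v₁ = (-0.215, -0.801, -0.559), v₂ = (0.248, -0.924, -0.292).
n = v₁ × v₂ = (-0.282, -0.201, 0.396) (taken with n_z > 0).
Dip δ = arctan(|n_h|/n_z) = arctan(0.347/0.396) = 41.2°.
The horizontal component of n points toward azimuth atan2(n_x, n_y) = 235°, the dip direction.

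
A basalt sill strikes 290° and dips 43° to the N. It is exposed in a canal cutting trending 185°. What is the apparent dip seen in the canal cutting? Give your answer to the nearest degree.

42°

The strike is 290° and the section trends 185°; the acute angle between them is β = 75°.
tan(apparent dip) = tan 43° · sin 75° = 0.9007
α = arctan(0.9007) = 42.01°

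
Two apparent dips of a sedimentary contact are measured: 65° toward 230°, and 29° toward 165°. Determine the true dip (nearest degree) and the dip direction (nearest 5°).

true dip 65°, dip direction 240°

The two traces are lines in the plane: v₁ = (sin 230°·cos 65°, cos 230°·cos 65°, −sin 65°), v₂ = (sin 165°·cos 29°, cos 165°·cos 29°, −sin 29°).
The plane normal is n = v₁ × v₂ ∝ (-0.634, -0.362, 0.335).
tan δ = √(n_x²+n_y²)/n_z = 0.730/0.335, so δ = 65.4°.
Dip direction = azimuth of (n_x, n_y) = atan2(-0.634, -0.362) = 240°.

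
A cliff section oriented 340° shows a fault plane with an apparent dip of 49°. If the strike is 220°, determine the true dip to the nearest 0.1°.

53.0°

The section is 60° from the strike.
tan(true dip) = tan 49° / sin 60° = 1.3283
true dip = arctan 1.3283 = 53.03°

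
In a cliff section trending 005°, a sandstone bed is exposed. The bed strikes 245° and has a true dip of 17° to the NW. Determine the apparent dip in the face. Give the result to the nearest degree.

The section lies 60° from the strike.
tan(apparent dip) = tan 17° · sin 60° = 0.2648
α = arctan(0.2648) = 14.83°

15°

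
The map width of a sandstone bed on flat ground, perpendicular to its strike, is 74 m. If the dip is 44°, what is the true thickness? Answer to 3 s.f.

51.4 m

True thickness t = w · sin(dip) = 74 × sin 44°
t = 74 × 0.6947 = 51.405 m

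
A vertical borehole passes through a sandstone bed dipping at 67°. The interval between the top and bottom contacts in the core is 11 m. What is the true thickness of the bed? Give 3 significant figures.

True thickness t = h · cos(dip) = 11 × cos 67°
t = 11 × 0.3907 = 4.298 m

4.30 m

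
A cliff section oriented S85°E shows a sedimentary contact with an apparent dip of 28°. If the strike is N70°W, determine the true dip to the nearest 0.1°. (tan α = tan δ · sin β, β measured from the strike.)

The section is 15° from the strike.
tan(true dip) = tan 28° / sin 15° = 2.0544
true dip = arctan 2.0544 = 64.04°

64.0°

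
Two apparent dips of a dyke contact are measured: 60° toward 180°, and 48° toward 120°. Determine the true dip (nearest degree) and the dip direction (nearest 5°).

true dip 60°, dip direction 170°

Represent each trace as a vector plunging at its apparent dip toward its trend (east-north-up frame): v₁ = (0.000, -0.500, -0.866), v₂ = (0.579, -0.335, -0.743).
n = v₁ × v₂ = (0.082, -0.502, 0.290) (taken with n_z > 0).
Dip δ = arctan(|n_h|/n_z) = arctan(0.508/0.290) = 60.3°.
The horizontal component of n points toward azimuth atan2(n_x, n_y) = 171°, the dip direction.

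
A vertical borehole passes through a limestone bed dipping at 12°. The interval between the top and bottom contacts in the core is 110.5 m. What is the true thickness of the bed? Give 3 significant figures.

True thickness t = h · cos(dip) = 110.5 × cos 12°
t = 110.5 × 0.9781 = 108.085 m

108 m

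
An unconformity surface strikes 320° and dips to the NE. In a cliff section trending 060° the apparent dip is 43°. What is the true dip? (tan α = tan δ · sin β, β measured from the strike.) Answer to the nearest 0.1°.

β = acute angle between strike 320° and section 060° = 80°.
tan(true dip) = tan 43° / sin 80° = 0.9469
δ = arctan(0.9469) = 43.44°

43.4°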